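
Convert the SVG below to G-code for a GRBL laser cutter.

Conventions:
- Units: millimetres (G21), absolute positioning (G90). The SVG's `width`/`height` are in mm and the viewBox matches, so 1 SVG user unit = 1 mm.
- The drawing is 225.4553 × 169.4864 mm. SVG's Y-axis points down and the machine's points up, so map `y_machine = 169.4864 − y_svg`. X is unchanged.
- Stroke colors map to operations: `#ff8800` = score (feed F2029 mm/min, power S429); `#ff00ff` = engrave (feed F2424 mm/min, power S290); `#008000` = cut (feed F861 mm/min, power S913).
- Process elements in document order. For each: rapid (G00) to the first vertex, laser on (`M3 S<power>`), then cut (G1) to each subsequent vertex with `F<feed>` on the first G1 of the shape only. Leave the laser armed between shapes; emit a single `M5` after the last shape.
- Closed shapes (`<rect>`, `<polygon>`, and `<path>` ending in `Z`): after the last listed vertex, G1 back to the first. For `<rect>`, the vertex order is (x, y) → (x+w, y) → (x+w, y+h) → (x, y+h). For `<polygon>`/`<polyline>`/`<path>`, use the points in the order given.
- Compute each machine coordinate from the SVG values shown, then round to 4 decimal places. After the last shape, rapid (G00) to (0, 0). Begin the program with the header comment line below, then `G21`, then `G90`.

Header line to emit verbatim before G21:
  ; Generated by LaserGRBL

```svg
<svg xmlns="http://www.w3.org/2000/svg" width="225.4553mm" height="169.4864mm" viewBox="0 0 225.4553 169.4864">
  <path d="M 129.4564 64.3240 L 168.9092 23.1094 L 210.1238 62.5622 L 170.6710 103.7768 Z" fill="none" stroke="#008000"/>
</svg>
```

viewBox `0 0 225.4553 169.4864` with mm width/height → 1 unit = 1 mm. Flip: y_m = 169.4864 − y_svg.

**Shape 1** — `<path>` regular polygon, stroke `#008000` → cut (S913, F861). Machine vertices: (129.4564,105.1624) → (168.9092,146.3770) → (210.1238,106.9242) → (170.6710,65.7096) → (129.4564,105.1624). Closed: final G1 returns to the first vertex.

; Generated by LaserGRBL
G21
G90
G00 X129.4564 Y105.1624
M3 S913
G1 X168.9092 Y146.3770 F861
G1 X210.1238 Y106.9242
G1 X170.6710 Y65.7096
G1 X129.4564 Y105.1624
M5
G00 X0.0000 Y0.0000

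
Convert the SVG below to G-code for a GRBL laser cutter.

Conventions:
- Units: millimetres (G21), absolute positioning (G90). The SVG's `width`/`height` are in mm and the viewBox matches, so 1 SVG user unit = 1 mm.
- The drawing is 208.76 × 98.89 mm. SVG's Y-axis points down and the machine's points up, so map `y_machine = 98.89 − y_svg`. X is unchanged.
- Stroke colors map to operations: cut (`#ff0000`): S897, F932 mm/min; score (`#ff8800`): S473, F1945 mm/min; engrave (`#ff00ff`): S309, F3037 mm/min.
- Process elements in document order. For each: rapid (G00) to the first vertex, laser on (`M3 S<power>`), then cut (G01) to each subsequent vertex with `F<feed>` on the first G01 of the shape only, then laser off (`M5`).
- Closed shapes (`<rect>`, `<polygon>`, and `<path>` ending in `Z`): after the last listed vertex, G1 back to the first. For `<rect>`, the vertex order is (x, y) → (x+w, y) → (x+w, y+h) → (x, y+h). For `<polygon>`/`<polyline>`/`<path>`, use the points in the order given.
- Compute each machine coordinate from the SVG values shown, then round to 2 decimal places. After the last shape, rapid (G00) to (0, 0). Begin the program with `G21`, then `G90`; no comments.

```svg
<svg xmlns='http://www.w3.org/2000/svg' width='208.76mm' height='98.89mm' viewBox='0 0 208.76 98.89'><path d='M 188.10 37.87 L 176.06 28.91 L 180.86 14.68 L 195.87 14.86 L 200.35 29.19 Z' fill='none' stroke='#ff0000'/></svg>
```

1 u = 1 mm; y_m = 98.89 − y.

[1] `<path>` regular polygon, #ff0000→cut S897 F932: (188.10,61.02) → (176.06,69.98) → (180.86,84.21) → (195.87,84.03) → (200.35,69.70) → (188.10,61.02) (closed)

G21
G90
G00 X188.10 Y61.02
M3 S897
G01 X176.06 Y69.98 F932
G01 X180.86 Y84.21
G01 X195.87 Y84.03
G01 X200.35 Y69.70
G01 X188.10 Y61.02
M5
G00 X0.00 Y0.00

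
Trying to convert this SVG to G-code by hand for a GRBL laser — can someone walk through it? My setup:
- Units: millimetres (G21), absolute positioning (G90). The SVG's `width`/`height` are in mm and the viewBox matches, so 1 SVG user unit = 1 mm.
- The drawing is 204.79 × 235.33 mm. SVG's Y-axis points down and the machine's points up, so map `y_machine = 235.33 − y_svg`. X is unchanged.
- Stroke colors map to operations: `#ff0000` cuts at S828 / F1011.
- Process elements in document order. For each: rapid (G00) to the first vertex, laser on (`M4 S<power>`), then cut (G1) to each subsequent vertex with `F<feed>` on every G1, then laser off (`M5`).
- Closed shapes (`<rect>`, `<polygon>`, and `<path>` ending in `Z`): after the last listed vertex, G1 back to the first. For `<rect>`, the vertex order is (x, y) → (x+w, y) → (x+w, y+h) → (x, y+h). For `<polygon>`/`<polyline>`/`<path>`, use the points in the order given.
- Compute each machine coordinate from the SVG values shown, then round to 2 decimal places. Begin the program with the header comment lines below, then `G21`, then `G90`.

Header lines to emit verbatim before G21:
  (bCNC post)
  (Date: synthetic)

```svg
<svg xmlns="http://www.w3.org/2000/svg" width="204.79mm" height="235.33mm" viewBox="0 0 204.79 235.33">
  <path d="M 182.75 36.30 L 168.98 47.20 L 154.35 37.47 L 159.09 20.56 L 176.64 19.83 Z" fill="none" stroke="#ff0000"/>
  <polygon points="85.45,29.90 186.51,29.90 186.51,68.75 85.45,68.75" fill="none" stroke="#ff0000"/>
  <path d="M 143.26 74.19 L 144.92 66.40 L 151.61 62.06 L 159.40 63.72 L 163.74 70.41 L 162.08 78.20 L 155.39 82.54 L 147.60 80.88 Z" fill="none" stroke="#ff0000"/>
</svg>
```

(bCNC post)
(Date: synthetic)
G21
G90
G00 X182.75 Y199.03
M4 S828
G1 X168.98 Y188.13 F1011
G1 X154.35 Y197.86 F1011
G1 X159.09 Y214.77 F1011
G1 X176.64 Y215.50 F1011
G1 X182.75 Y199.03 F1011
M5
G00 X85.45 Y205.43
M4 S828
G1 X186.51 Y205.43 F1011
G1 X186.51 Y166.58 F1011
G1 X85.45 Y166.58 F1011
G1 X85.45 Y205.43 F1011
M5
G00 X143.26 Y161.14
M4 S828
G1 X144.92 Y168.93 F1011
G1 X151.61 Y173.27 F1011
G1 X159.40 Y171.61 F1011
G1 X163.74 Y164.92 F1011
G1 X162.08 Y157.13 F1011
G1 X155.39 Y152.79 F1011
G1 X147.60 Y154.45 F1011
G1 X143.26 Y161.14 F1011
M5

Since the viewBox matches the mm dimensions, user units are millimetres directly. The only transform is the Y-flip y_m = 235.33 − y_svg.

Shape 1 is a regular polygon drawn with `<path>`. Its stroke #ff0000 means cut at S828, F1011. After flipping Y the toolpath is (182.75,199.03) → (168.98,188.13) → (154.35,197.86) → (159.09,214.77) → (176.64,215.50) → (182.75,199.03), returning to the start.

Shape 2 is a rectangle drawn with `<polygon>`. Its stroke #ff0000 means cut at S828, F1011. After flipping Y the toolpath is (85.45,205.43) → (186.51,205.43) → (186.51,166.58) → (85.45,166.58) → (85.45,205.43), returning to the start.

Shape 3 is a regular polygon drawn with `<path>`. Its stroke #ff0000 means cut at S828, F1011. After flipping Y the toolpath is (143.26,161.14) → (144.92,168.93) → (151.61,173.27) → (159.40,171.61) → (163.74,164.92) → (162.08,157.13) → (155.39,152.79) → (147.60,154.45) → (143.26,161.14), returning to the start.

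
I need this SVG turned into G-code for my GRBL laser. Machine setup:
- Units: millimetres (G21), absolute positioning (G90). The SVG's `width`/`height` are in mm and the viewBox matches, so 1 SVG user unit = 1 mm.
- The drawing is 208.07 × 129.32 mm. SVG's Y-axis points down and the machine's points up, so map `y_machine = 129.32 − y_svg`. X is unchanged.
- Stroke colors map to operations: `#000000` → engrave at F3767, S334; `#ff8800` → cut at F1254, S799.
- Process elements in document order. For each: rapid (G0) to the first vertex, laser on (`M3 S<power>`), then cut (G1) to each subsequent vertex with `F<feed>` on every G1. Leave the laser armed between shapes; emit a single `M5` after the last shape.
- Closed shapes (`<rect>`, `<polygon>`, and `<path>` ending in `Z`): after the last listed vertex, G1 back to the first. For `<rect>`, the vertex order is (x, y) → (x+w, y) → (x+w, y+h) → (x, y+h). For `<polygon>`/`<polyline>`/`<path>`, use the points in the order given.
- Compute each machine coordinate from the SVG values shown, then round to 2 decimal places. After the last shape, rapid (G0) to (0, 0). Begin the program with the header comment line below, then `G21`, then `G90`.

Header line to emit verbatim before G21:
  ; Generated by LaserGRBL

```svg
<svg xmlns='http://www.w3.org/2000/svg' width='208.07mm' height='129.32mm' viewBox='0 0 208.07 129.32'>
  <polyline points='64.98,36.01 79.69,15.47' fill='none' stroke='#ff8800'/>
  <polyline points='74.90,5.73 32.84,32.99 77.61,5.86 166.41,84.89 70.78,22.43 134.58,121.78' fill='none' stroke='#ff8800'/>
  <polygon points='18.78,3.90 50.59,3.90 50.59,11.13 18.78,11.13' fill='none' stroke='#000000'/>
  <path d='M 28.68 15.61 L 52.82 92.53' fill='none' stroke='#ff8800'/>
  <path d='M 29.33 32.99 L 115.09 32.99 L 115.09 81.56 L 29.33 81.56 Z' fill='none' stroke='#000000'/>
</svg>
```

; Generated by LaserGRBL
G21
G90
G0 X64.98 Y93.31
M3 S799
G1 X79.69 Y113.85 F1254
G0 X74.90 Y123.59
M3 S799
G1 X32.84 Y96.33 F1254
G1 X77.61 Y123.46 F1254
G1 X166.41 Y44.43 F1254
G1 X70.78 Y106.89 F1254
G1 X134.58 Y7.54 F1254
G0 X18.78 Y125.42
M3 S334
G1 X50.59 Y125.42 F3767
G1 X50.59 Y118.19 F3767
G1 X18.78 Y118.19 F3767
G1 X18.78 Y125.42 F3767
G0 X28.68 Y113.71
M3 S799
G1 X52.82 Y36.79 F1254
G0 X29.33 Y96.33
M3 S334
G1 X115.09 Y96.33 F3767
G1 X115.09 Y47.76 F3767
G1 X29.33 Y47.76 F3767
G1 X29.33 Y96.33 F3767
M5
G0 X0.00 Y0.00

1 u = 1 mm; y_m = 129.32 − y.

[1] `<polyline>` line segment, #ff8800→cut S799 F1254: (64.98,93.31) → (79.69,113.85)

[2] `<polyline>` open polyline, #ff8800→cut S799 F1254: (74.90,123.59) → (32.84,96.33) → (77.61,123.46) → (166.41,44.43) → (70.78,106.89) → (134.58,7.54)

[3] `<polygon>` rectangle, #000000→engrave S334 F3767: (18.78,125.42) → (50.59,125.42) → (50.59,118.19) → (18.78,118.19) → (18.78,125.42) (closed)

[4] `<path>` line segment, #ff8800→cut S799 F1254: (28.68,113.71) → (52.82,36.79)

[5] `<path>` rectangle, #000000→engrave S334 F3767: (29.33,96.33) → (115.09,96.33) → (115.09,47.76) → (29.33,47.76) → (29.33,96.33) (closed)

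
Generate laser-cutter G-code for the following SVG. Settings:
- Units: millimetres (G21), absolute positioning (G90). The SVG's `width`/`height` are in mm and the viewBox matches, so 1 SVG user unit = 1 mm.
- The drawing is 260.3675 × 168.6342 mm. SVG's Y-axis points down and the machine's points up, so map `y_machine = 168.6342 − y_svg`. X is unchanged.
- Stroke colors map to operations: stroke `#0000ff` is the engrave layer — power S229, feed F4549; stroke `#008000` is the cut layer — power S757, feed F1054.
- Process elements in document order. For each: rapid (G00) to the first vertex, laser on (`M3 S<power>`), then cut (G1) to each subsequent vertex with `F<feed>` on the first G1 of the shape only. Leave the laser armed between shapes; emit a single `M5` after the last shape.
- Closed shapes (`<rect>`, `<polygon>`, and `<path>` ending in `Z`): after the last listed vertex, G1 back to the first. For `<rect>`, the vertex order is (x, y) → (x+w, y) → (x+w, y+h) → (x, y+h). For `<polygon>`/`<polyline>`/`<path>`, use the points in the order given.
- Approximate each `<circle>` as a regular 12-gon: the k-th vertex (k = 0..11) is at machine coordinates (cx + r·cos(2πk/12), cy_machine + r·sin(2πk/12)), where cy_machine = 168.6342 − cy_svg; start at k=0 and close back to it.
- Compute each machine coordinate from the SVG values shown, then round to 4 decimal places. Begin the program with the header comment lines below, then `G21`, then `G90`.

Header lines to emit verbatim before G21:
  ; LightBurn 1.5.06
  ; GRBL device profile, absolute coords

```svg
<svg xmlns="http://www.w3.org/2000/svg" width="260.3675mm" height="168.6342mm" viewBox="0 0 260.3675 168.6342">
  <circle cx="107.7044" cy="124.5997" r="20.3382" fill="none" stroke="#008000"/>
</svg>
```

; LightBurn 1.5.06
; GRBL device profile, absolute coords
G21
G90
G00 X128.0426 Y44.0345
M3 S757
G1 X125.3178 Y54.2036 F1054
G1 X117.8735 Y61.6479
G1 X107.7044 Y64.3727
G1 X97.5353 Y61.6479
G1 X90.0910 Y54.2036
G1 X87.3662 Y44.0345
G1 X90.0910 Y33.8654
G1 X97.5353 Y26.4211
G1 X107.7044 Y23.6963
G1 X117.8735 Y26.4211
G1 X125.3178 Y33.8654
G1 X128.0426 Y44.0345
M5

Since the viewBox matches the mm dimensions, user units are millimetres directly. The only transform is the Y-flip y_m = 168.6342 − y_svg.

Shape 1 is a circle drawn with `<circle>`. Its stroke #008000 means cut at S757, F1054. After flipping Y the toolpath is (128.0426,44.0345) → (125.3178,54.2036) → (117.8735,61.6479) → (107.7044,64.3727) → (97.5353,61.6479) → (90.0910,54.2036) → (87.3662,44.0345) → (90.0910,33.8654) → (97.5353,26.4211) → (107.7044,23.6963) → (117.8735,26.4211) → (125.3178,33.8654) → (128.0426,44.0345), returning to the start.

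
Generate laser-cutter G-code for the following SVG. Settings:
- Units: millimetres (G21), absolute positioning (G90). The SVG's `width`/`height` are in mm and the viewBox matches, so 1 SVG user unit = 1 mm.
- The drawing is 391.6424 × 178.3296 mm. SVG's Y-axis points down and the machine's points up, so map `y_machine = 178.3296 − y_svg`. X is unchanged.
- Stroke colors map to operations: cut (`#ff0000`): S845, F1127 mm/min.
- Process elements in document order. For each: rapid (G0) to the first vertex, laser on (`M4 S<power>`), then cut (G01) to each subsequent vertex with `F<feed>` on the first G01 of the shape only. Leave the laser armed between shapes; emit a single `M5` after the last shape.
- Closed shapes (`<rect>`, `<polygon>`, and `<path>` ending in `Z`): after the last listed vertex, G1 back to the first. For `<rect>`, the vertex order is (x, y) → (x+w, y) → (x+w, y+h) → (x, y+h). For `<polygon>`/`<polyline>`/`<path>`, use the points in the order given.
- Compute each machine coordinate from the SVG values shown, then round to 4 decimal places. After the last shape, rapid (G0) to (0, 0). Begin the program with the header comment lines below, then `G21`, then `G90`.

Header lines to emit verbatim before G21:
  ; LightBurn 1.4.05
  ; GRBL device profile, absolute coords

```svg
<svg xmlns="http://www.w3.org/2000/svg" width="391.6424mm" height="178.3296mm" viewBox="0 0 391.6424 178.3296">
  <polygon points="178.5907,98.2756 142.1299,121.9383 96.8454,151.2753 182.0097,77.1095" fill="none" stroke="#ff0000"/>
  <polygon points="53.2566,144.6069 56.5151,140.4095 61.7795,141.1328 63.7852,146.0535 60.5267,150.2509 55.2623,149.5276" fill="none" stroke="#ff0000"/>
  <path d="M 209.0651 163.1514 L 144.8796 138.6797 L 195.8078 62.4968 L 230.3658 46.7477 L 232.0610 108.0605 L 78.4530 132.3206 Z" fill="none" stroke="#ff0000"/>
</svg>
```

; LightBurn 1.4.05
; GRBL device profile, absolute coords
G21
G90
G0 X178.5907 Y80.0540
M4 S845
G01 X142.1299 Y56.3913 F1127
G01 X96.8454 Y27.0543
G01 X182.0097 Y101.2201
G01 X178.5907 Y80.0540
G0 X53.2566 Y33.7227
M4 S845
G01 X56.5151 Y37.9201 F1127
G01 X61.7795 Y37.1968
G01 X63.7852 Y32.2761
G01 X60.5267 Y28.0787
G01 X55.2623 Y28.8020
G01 X53.2566 Y33.7227
G0 X209.0651 Y15.1782
M4 S845
G01 X144.8796 Y39.6499 F1127
G01 X195.8078 Y115.8328
G01 X230.3658 Y131.5819
G01 X232.0610 Y70.2691
G01 X78.4530 Y46.0090
G01 X209.0651 Y15.1782
M5
G0 X0.0000 Y0.0000

Since the viewBox matches the mm dimensions, user units are millimetres directly. The only transform is the Y-flip y_m = 178.3296 − y_svg.

Shape 1 is a closed polygon drawn with `<polygon>`. Its stroke #ff0000 means cut at S845, F1127. After flipping Y the toolpath is (178.5907,80.0540) → (142.1299,56.3913) → (96.8454,27.0543) → (182.0097,101.2201) → (178.5907,80.0540), returning to the start.

Shape 2 is a regular polygon drawn with `<polygon>`. Its stroke #ff0000 means cut at S845, F1127. After flipping Y the toolpath is (53.2566,33.7227) → (56.5151,37.9201) → (61.7795,37.1968) → (63.7852,32.2761) → (60.5267,28.0787) → (55.2623,28.8020) → (53.2566,33.7227), returning to the start.

Shape 3 is a closed polygon drawn with `<path>`. Its stroke #ff0000 means cut at S845, F1127. After flipping Y the toolpath is (209.0651,15.1782) → (144.8796,39.6499) → (195.8078,115.8328) → (230.3658,131.5819) → (232.0610,70.2691) → (78.4530,46.0090) → (209.0651,15.1782), returning to the start.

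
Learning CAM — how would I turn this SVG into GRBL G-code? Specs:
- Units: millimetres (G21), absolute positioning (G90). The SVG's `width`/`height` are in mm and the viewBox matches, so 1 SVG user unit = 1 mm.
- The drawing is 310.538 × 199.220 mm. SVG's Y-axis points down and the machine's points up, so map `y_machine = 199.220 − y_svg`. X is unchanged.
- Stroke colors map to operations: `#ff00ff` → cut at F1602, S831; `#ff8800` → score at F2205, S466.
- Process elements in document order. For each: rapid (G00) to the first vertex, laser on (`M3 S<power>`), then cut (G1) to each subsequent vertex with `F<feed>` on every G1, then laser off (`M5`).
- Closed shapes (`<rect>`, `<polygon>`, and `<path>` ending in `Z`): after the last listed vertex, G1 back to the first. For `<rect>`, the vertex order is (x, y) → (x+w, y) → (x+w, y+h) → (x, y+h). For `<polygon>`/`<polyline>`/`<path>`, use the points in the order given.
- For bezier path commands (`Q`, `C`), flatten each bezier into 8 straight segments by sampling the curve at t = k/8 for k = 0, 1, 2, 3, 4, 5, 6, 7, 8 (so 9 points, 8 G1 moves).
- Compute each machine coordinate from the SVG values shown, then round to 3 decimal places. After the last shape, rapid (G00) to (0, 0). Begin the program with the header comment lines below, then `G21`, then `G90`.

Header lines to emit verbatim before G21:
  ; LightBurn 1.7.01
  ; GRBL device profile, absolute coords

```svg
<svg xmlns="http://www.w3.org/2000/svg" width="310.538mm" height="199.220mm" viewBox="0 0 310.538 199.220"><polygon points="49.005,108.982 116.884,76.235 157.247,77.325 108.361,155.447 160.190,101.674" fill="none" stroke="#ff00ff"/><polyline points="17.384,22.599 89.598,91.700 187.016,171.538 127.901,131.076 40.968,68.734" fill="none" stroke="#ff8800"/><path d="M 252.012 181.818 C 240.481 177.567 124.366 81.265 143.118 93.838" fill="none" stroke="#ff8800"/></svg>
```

; LightBurn 1.7.01
; GRBL device profile, absolute coords
G21
G90
G00 X49.005 Y90.238
M3 S831
G1 X116.884 Y122.985 F1602
G1 X157.247 Y121.895 F1602
G1 X108.361 Y43.773 F1602
G1 X160.190 Y97.546 F1602
G1 X49.005 Y90.238 F1602
M5
G00 X17.384 Y176.621
M3 S466
G1 X89.598 Y107.520 F2205
G1 X187.016 Y27.682 F2205
G1 X127.901 Y68.144 F2205
G1 X40.968 Y130.486 F2205
M5
G00 X252.012 Y17.402
M3 S466
G1 X243.253 Y22.919 F2205
G1 X227.496 Y34.710 F2205
G1 X207.546 Y50.423 F2205
G1 X186.209 Y67.701 F2205
G1 X166.292 Y84.191 F2205
G1 X150.600 Y97.537 F2205
G1 X141.940 Y105.386 F2205
G1 X143.118 Y105.382 F2205
M5
G00 X0.000 Y0.000

viewBox `0 0 310.538 199.220` with mm width/height → 1 unit = 1 mm. Flip: y_m = 199.220 − y_svg.

**Shape 1** — `<polygon>` closed polygon, stroke `#ff00ff` → cut (S831, F1602). Machine vertices: (49.005,90.238) → (116.884,122.985) → (157.247,121.895) → (108.361,43.773) → (160.190,97.546) → (49.005,90.238). Closed: final G1 returns to the first vertex.

**Shape 2** — `<polyline>` open polyline, stroke `#ff8800` → score (S466, F2205). Machine vertices: (17.384,176.621) → (89.598,107.520) → (187.016,27.682) → (127.901,68.144) → (40.968,130.486). Open path.

**Shape 3** — `<path>` cubic bezier, stroke `#ff8800` → score (S466, F2205). Control points (SVG): P0=(252.012,181.818), P1=(240.481,177.567), P2=(124.366,81.265), P3=(143.118,93.838); sampled at t=k/8. Machine vertices: (252.012,17.402) → (243.253,22.919) → (227.496,34.710) → (207.546,50.423) → (186.209,67.701) → (166.292,84.191) → (150.600,97.537) → (141.940,105.386) → (143.118,105.382). Open path.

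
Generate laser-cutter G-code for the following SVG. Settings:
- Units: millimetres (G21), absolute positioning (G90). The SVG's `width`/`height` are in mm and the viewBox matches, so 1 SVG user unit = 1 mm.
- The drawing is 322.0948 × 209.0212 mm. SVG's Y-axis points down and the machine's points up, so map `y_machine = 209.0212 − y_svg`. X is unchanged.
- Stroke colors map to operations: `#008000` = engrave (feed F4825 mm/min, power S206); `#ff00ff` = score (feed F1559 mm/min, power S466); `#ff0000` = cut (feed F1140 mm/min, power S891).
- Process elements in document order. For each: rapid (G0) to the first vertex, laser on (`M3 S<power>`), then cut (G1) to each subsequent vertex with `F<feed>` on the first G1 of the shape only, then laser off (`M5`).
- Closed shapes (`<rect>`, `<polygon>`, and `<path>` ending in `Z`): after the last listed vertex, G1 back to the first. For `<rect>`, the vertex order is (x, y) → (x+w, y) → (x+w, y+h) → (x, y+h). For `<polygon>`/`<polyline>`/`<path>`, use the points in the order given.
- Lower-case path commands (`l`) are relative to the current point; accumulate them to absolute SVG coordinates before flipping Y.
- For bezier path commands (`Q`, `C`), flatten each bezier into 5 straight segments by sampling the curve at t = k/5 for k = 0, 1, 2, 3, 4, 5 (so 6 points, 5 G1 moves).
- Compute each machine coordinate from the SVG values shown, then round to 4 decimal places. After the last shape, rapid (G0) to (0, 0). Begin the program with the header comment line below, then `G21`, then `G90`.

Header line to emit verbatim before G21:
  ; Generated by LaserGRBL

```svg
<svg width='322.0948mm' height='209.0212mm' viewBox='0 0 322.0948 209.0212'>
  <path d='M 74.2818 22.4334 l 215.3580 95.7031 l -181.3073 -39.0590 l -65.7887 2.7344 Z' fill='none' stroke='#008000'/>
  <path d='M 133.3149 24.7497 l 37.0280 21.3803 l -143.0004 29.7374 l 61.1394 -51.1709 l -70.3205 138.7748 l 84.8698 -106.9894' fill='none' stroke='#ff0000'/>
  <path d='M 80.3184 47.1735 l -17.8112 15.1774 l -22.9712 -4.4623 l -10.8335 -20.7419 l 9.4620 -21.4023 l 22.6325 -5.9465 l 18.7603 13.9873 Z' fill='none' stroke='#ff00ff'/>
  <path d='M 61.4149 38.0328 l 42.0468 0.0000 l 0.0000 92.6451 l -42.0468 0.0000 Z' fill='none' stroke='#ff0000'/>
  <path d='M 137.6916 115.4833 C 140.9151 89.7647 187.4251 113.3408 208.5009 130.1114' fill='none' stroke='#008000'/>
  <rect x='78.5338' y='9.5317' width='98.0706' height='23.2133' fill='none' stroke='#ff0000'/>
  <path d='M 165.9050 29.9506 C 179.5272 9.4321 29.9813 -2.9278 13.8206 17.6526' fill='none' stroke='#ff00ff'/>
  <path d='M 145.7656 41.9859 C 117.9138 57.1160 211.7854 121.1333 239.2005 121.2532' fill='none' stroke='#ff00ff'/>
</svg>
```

viewBox `0 0 322.0948 209.0212` with mm width/height → 1 unit = 1 mm. Flip: y_m = 209.0212 − y_svg.

**Shape 1** — `<path>` closed polygon, stroke `#008000` → engrave (S206, F4825). Machine vertices: (74.2818,186.5878) → (289.6398,90.8847) → (108.3325,129.9437) → (42.5438,127.2093) → (74.2818,186.5878). Closed: final G1 returns to the first vertex.

**Shape 2** — `<path>` open polyline, stroke `#ff0000` → cut (S891, F1140). Machine vertices: (133.3149,184.2715) → (170.3429,162.8912) → (27.3425,133.1538) → (88.4819,184.3247) → (18.1614,45.5499) → (103.0312,152.5393). Open path.

**Shape 3** — `<path>` regular polygon, stroke `#ff00ff` → score (S466, F1559). Machine vertices: (80.3184,161.8477) → (62.5072,146.6703) → (39.5360,151.1326) → (28.7025,171.8745) → (38.1645,193.2768) → (60.7970,199.2233) → (79.5573,185.2360) → (80.3184,161.8477). Closed: final G1 returns to the first vertex.

**Shape 4** — `<path>` rectangle, stroke `#ff0000` → cut (S891, F1140). Machine vertices: (61.4149,170.9884) → (103.4617,170.9884) → (103.4617,78.3433) → (61.4149,78.3433) → (61.4149,170.9884). Closed: final G1 returns to the first vertex.

**Shape 5** — `<path>` cubic bezier, stroke `#008000` → engrave (S206, F4825). Control points (SVG): P0=(137.6916,115.4833), P1=(140.9151,89.7647), P2=(187.4251,113.3408), P3=(208.5009,130.1114); sampled at t=k/5. Machine vertices: (137.6916,93.5379) → (144.2703,103.5025) → (157.9392,104.3292) → (175.3996,98.7107) → (193.3531,89.3400) → (208.5009,78.9098). Open path.

**Shape 6** — `<rect>` rectangle, stroke `#ff0000` → cut (S891, F1140). Machine vertices: (78.5338,199.4895) → (176.6044,199.4895) → (176.6044,176.2762) → (78.5338,176.2762) → (78.5338,199.4895). Closed: final G1 returns to the first vertex.

**Shape 7** — `<path>` cubic bezier, stroke `#ff00ff` → score (S466, F1559). Control points (SVG): P0=(165.9050,29.9506), P1=(179.5272,9.4321), P2=(29.9813,-2.9278), P3=(13.8206,17.6526); sampled at t=k/5. Machine vertices: (165.9050,179.0706) → (156.8706,190.2044) → (122.9104,198.1906) → (78.2589,201.8398) → (37.1508,199.9623) → (13.8206,191.3686). Open path.

**Shape 8** — `<path>` cubic bezier, stroke `#ff00ff` → score (S466, F1559). Control points (SVG): P0=(145.7656,41.9859), P1=(117.9138,57.1160), P2=(211.7854,121.1333), P3=(239.2005,121.2532); sampled at t=k/5. Machine vertices: (145.7656,167.0353) → (142.1559,152.9931) → (158.7272,132.6315) → (186.4468,111.3644) → (216.2821,94.6054) → (239.2005,87.7680). Open path.

; Generated by LaserGRBL
G21
G90
G0 X74.2818 Y186.5878
M3 S206
G1 X289.6398 Y90.8847 F4825
G1 X108.3325 Y129.9437
G1 X42.5438 Y127.2093
G1 X74.2818 Y186.5878
M5
G0 X133.3149 Y184.2715
M3 S891
G1 X170.3429 Y162.8912 F1140
G1 X27.3425 Y133.1538
G1 X88.4819 Y184.3247
G1 X18.1614 Y45.5499
G1 X103.0312 Y152.5393
M5
G0 X80.3184 Y161.8477
M3 S466
G1 X62.5072 Y146.6703 F1559
G1 X39.5360 Y151.1326
G1 X28.7025 Y171.8745
G1 X38.1645 Y193.2768
G1 X60.7970 Y199.2233
G1 X79.5573 Y185.2360
G1 X80.3184 Y161.8477
M5
G0 X61.4149 Y170.9884
M3 S891
G1 X103.4617 Y170.9884 F1140
G1 X103.4617 Y78.3433
G1 X61.4149 Y78.3433
G1 X61.4149 Y170.9884
M5
G0 X137.6916 Y93.5379
M3 S206
G1 X144.2703 Y103.5025 F4825
G1 X157.9392 Y104.3292
G1 X175.3996 Y98.7107
G1 X193.3531 Y89.3400
G1 X208.5009 Y78.9098
M5
G0 X78.5338 Y199.4895
M3 S891
G1 X176.6044 Y199.4895 F1140
G1 X176.6044 Y176.2762
G1 X78.5338 Y176.2762
G1 X78.5338 Y199.4895
M5
G0 X165.9050 Y179.0706
M3 S466
G1 X156.8706 Y190.2044 F1559
G1 X122.9104 Y198.1906
G1 X78.2589 Y201.8398
G1 X37.1508 Y199.9623
G1 X13.8206 Y191.3686
M5
G0 X145.7656 Y167.0353
M3 S466
G1 X142.1559 Y152.9931 F1559
G1 X158.7272 Y132.6315
G1 X186.4468 Y111.3644
G1 X216.2821 Y94.6054
G1 X239.2005 Y87.7680
M5
G0 X0.0000 Y0.0000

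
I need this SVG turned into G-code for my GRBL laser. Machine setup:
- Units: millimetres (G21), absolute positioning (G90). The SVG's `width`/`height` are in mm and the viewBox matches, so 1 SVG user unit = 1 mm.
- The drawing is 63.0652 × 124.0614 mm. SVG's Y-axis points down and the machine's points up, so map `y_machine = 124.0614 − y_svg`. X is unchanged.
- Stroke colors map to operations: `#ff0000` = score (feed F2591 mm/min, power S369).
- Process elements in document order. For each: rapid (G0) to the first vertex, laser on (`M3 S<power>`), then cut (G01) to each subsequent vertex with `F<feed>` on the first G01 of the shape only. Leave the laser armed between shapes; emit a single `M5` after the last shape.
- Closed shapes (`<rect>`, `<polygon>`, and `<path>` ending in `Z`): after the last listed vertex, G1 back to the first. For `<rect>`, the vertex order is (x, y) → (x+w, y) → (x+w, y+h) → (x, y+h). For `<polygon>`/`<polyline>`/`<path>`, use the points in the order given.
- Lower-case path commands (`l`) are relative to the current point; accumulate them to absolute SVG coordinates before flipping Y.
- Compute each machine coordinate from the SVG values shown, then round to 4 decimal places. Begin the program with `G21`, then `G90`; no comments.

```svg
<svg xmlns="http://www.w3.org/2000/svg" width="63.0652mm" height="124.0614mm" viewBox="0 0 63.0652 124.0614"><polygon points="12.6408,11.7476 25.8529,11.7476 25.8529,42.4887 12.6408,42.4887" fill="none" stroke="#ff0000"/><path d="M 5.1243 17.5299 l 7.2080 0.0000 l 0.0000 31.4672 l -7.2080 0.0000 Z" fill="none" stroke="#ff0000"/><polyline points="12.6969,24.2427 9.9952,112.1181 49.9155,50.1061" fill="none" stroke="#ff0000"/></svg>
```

G21
G90
G0 X12.6408 Y112.3138
M3 S369
G01 X25.8529 Y112.3138 F2591
G01 X25.8529 Y81.5727
G01 X12.6408 Y81.5727
G01 X12.6408 Y112.3138
G0 X5.1243 Y106.5315
M3 S369
G01 X12.3323 Y106.5315 F2591
G01 X12.3323 Y75.0643
G01 X5.1243 Y75.0643
G01 X5.1243 Y106.5315
G0 X12.6969 Y99.8187
M3 S369
G01 X9.9952 Y11.9433 F2591
G01 X49.9155 Y73.9553
M5

1 u = 1 mm; y_m = 124.0614 − y.

[1] `<polygon>` rectangle, #ff0000→score S369 F2591: (12.6408,112.3138) → (25.8529,112.3138) → (25.8529,81.5727) → (12.6408,81.5727) → (12.6408,112.3138) (closed)

[2] `<path>` rectangle, #ff0000→score S369 F2591: (5.1243,106.5315) → (12.3323,106.5315) → (12.3323,75.0643) → (5.1243,75.0643) → (5.1243,106.5315) (closed)

[3] `<polyline>` open polyline, #ff0000→score S369 F2591: (12.6969,99.8187) → (9.9952,11.9433) → (49.9155,73.9553)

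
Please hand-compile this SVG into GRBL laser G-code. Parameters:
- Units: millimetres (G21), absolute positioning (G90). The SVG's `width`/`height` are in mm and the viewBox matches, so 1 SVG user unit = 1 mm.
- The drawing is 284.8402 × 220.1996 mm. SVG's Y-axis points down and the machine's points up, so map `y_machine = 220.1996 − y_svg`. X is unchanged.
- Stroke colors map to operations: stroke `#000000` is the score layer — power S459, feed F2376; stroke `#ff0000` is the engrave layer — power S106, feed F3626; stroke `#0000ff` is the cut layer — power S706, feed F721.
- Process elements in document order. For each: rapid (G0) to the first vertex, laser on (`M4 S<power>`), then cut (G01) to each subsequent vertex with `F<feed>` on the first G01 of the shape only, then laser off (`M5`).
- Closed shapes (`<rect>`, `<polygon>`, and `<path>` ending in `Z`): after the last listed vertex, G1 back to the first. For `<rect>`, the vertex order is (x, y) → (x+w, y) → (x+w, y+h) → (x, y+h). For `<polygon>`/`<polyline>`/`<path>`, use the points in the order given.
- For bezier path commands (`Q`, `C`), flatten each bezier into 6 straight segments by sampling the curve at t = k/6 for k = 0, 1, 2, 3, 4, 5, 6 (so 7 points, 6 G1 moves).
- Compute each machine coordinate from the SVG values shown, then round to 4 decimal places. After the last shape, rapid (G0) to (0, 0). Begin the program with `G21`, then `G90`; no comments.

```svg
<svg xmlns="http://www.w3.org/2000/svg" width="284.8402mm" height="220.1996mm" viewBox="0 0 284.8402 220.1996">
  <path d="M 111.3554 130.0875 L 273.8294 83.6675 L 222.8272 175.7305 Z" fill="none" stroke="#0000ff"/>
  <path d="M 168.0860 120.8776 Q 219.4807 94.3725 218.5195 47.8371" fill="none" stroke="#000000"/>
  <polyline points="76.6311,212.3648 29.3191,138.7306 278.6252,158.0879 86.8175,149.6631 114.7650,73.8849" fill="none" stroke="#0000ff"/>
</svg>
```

G21
G90
G0 X111.3554 Y90.1121
M4 S706
G01 X273.8294 Y136.5321 F721
G01 X222.8272 Y44.4691
G01 X111.3554 Y90.1121
M5
G0 X168.0860 Y99.3220
M4 S459
G01 X183.7632 Y108.7134 F2376
G01 X196.5318 Y119.2177
G01 X206.3917 Y130.8347
G01 X213.3430 Y143.5645
G01 X217.3856 Y157.4071
G01 X218.5195 Y172.3625
M5
G0 X76.6311 Y7.8348
M4 S706
G01 X29.3191 Y81.4690 F721
G01 X278.6252 Y62.1117
G01 X86.8175 Y70.5365
G01 X114.7650 Y146.3147
M5
G0 X0.0000 Y0.0000

1 u = 1 mm; y_m = 220.1996 − y.

[1] `<path>` closed polygon, #0000ff→cut S706 F721: (111.3554,90.1121) → (273.8294,136.5321) → (222.8272,44.4691) → (111.3554,90.1121) (closed)

[2] `<path>` quadratic bezier, #000000→score S459 F2376: (168.0860,99.3220) → (183.7632,108.7134) → (196.5318,119.2177) → (206.3917,130.8347) → (213.3430,143.5645) → (217.3856,157.4071) → (218.5195,172.3625)

[3] `<polyline>` open polyline, #0000ff→cut S706 F721: (76.6311,7.8348) → (29.3191,81.4690) → (278.6252,62.1117) → (86.8175,70.5365) → (114.7650,146.3147)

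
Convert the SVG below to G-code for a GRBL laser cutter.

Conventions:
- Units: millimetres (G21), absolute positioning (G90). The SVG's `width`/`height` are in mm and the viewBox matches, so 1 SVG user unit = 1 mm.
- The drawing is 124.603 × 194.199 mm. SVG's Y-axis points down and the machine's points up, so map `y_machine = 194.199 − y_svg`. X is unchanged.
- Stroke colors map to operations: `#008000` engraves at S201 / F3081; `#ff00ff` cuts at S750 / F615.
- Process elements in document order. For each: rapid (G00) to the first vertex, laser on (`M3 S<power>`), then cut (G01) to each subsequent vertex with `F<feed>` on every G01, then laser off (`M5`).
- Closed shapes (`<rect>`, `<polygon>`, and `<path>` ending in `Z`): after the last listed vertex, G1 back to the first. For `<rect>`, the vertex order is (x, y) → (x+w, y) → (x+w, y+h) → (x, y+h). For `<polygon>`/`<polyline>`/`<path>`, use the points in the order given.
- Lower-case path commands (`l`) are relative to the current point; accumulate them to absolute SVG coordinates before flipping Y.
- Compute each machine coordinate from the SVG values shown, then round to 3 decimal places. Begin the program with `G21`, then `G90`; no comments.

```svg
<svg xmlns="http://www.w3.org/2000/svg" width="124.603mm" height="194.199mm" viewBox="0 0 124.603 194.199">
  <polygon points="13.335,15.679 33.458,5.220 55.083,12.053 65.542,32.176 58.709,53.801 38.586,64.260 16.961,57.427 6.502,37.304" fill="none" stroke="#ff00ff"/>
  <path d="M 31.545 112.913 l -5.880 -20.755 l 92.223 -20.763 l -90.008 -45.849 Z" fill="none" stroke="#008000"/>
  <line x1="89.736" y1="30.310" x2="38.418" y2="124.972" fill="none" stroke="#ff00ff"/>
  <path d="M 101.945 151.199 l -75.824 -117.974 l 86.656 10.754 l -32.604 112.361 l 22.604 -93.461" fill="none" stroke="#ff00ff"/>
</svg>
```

G21
G90
G00 X13.335 Y178.520
M3 S750
G01 X33.458 Y188.979 F615
G01 X55.083 Y182.146 F615
G01 X65.542 Y162.023 F615
G01 X58.709 Y140.398 F615
G01 X38.586 Y129.939 F615
G01 X16.961 Y136.772 F615
G01 X6.502 Y156.895 F615
G01 X13.335 Y178.520 F615
M5
G00 X31.545 Y81.286
M3 S201
G01 X25.665 Y102.041 F3081
G01 X117.888 Y122.804 F3081
G01 X27.880 Y168.653 F3081
G01 X31.545 Y81.286 F3081
M5
G00 X89.736 Y163.889
M3 S750
G01 X38.418 Y69.227 F615
M5
G00 X101.945 Y43.000
M3 S750
G01 X26.121 Y160.974 F615
G01 X112.777 Y150.220 F615
G01 X80.173 Y37.859 F615
G01 X102.777 Y131.320 F615
M5

Since the viewBox matches the mm dimensions, user units are millimetres directly. The only transform is the Y-flip y_m = 194.199 − y_svg.

Shape 1 is a regular polygon drawn with `<polygon>`. Its stroke #ff00ff means cut at S750, F615. After flipping Y the toolpath is (13.335,178.520) → (33.458,188.979) → (55.083,182.146) → (65.542,162.023) → (58.709,140.398) → (38.586,129.939) → (16.961,136.772) → (6.502,156.895) → (13.335,178.520), returning to the start.

Shape 2 is a closed polygon drawn with `<path>`. Its stroke #008000 means engrave at S201, F3081. After flipping Y the toolpath is (31.545,81.286) → (25.665,102.041) → (117.888,122.804) → (27.880,168.653) → (31.545,81.286), returning to the start.

Shape 3 is a line segment drawn with `<line>`. Its stroke #ff00ff means cut at S750, F615. After flipping Y the toolpath is (89.736,163.889) → (38.418,69.227).

Shape 4 is a open polyline drawn with `<path>`. Its stroke #ff00ff means cut at S750, F615. After flipping Y the toolpath is (101.945,43.000) → (26.121,160.974) → (112.777,150.220) → (80.173,37.859) → (102.777,131.320).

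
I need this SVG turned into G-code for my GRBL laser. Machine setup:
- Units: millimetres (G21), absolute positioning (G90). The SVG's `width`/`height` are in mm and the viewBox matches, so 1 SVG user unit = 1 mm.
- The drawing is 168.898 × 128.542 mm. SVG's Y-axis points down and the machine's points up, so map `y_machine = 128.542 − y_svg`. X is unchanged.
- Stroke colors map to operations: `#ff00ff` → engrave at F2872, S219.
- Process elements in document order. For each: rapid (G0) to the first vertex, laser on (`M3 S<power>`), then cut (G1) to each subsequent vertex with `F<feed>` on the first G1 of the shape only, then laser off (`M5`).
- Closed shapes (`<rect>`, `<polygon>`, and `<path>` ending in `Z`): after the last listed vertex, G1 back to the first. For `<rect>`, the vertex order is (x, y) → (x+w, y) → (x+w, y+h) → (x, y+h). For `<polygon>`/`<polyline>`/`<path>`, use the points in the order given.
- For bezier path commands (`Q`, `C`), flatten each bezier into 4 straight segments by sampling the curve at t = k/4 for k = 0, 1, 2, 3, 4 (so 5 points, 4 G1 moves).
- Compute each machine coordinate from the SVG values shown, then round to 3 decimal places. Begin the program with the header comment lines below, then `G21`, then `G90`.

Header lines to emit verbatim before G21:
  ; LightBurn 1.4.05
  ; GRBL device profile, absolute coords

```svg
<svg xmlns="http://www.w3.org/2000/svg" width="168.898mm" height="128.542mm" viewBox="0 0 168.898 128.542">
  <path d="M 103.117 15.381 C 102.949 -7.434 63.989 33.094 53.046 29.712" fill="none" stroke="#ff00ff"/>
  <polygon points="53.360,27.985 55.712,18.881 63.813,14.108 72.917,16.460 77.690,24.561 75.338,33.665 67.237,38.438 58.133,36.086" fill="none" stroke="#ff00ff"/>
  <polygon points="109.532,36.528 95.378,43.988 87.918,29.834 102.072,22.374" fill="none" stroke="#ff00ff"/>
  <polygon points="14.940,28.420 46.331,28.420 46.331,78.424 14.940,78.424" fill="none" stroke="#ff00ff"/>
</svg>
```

viewBox `0 0 168.898 128.542` with mm width/height → 1 unit = 1 mm. Flip: y_m = 128.542 − y_svg.

**Shape 1** — `<path>` cubic bezier, stroke `#ff00ff` → engrave (S219, F2872). Control points (SVG): P0=(103.117,15.381), P1=(102.949,-7.434), P2=(63.989,33.094), P3=(53.046,29.712); sampled at t=k/4. Machine vertices: (103.117,113.161) → (96.761,120.071) → (82.122,113.283) → (65.463,102.851) → (53.046,98.830). Open path.

**Shape 2** — `<polygon>` regular polygon, stroke `#ff00ff` → engrave (S219, F2872). Machine vertices: (53.360,100.557) → (55.712,109.661) → (63.813,114.434) → (72.917,112.082) → (77.690,103.981) → (75.338,94.877) → (67.237,90.104) → (58.133,92.456) → (53.360,100.557). Closed: final G1 returns to the first vertex.

**Shape 3** — `<polygon>` regular polygon, stroke `#ff00ff` → engrave (S219, F2872). Machine vertices: (109.532,92.014) → (95.378,84.554) → (87.918,98.708) → (102.072,106.168) → (109.532,92.014). Closed: final G1 returns to the first vertex.

**Shape 4** — `<polygon>` rectangle, stroke `#ff00ff` → engrave (S219, F2872). Machine vertices: (14.940,100.122) → (46.331,100.122) → (46.331,50.118) → (14.940,50.118) → (14.940,100.122). Closed: final G1 returns to the first vertex.

; LightBurn 1.4.05
; GRBL device profile, absolute coords
G21
G90
G0 X103.117 Y113.161
M3 S219
G1 X96.761 Y120.071 F2872
G1 X82.122 Y113.283
G1 X65.463 Y102.851
G1 X53.046 Y98.830
M5
G0 X53.360 Y100.557
M3 S219
G1 X55.712 Y109.661 F2872
G1 X63.813 Y114.434
G1 X72.917 Y112.082
G1 X77.690 Y103.981
G1 X75.338 Y94.877
G1 X67.237 Y90.104
G1 X58.133 Y92.456
G1 X53.360 Y100.557
M5
G0 X109.532 Y92.014
M3 S219
G1 X95.378 Y84.554 F2872
G1 X87.918 Y98.708
G1 X102.072 Y106.168
G1 X109.532 Y92.014
M5
G0 X14.940 Y100.122
M3 S219
G1 X46.331 Y100.122 F2872
G1 X46.331 Y50.118
G1 X14.940 Y50.118
G1 X14.940 Y100.122
M5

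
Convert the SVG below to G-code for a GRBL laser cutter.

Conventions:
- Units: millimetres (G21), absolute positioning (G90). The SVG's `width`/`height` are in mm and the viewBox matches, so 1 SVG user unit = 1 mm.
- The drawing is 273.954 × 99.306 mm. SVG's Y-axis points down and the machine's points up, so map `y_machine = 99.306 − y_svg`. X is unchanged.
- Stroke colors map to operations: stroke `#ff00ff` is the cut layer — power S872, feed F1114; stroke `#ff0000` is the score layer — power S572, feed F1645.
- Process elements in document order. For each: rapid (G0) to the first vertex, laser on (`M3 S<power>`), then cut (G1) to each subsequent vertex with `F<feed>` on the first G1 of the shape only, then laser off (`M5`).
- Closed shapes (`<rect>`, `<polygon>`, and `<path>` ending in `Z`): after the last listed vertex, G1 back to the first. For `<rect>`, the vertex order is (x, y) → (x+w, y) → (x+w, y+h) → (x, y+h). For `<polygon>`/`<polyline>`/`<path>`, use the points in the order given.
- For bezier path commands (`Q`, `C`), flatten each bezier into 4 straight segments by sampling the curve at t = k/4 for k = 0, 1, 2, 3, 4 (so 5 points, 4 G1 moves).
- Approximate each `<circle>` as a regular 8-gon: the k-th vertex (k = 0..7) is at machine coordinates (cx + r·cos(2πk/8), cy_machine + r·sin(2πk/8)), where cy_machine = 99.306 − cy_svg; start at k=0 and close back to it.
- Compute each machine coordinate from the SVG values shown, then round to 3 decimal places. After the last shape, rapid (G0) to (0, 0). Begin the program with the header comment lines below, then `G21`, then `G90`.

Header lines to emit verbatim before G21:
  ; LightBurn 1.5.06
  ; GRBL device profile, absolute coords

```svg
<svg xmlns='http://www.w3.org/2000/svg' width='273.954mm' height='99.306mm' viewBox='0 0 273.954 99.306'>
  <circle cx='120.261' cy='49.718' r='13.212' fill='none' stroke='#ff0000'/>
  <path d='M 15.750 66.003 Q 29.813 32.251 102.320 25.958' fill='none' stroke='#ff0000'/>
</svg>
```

1 u = 1 mm; y_m = 99.306 − y.

[1] `<circle>` circle, #ff0000→score S572 F1645: (133.473,49.588) → (129.603,58.930) → (120.261,62.800) → (110.919,58.930) → (107.049,49.588) → (110.919,40.246) → (120.261,36.376) → (129.603,40.246) → (133.473,49.588) (closed)

[2] `<path>` quadratic bezier, #ff0000→score S572 F1645: (15.750,33.303) → (26.434,48.463) → (44.424,60.190) → (69.719,68.485) → (102.320,73.348)

; LightBurn 1.5.06
; GRBL device profile, absolute coords
G21
G90
G0 X133.473 Y49.588
M3 S572
G1 X129.603 Y58.930 F1645
G1 X120.261 Y62.800
G1 X110.919 Y58.930
G1 X107.049 Y49.588
G1 X110.919 Y40.246
G1 X120.261 Y36.376
G1 X129.603 Y40.246
G1 X133.473 Y49.588
M5
G0 X15.750 Y33.303
M3 S572
G1 X26.434 Y48.463 F1645
G1 X44.424 Y60.190
G1 X69.719 Y68.485
G1 X102.320 Y73.348
M5
G0 X0.000 Y0.000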